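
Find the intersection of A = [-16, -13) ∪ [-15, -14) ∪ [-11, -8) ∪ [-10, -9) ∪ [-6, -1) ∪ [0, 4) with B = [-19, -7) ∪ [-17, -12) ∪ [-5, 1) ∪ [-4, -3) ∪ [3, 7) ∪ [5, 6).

[-16, -13) ∪ [-11, -8) ∪ [-5, -1) ∪ [0, 1) ∪ [3, 4)

First set merges to [-16, -13), [-11, -8), [-6, -1), [0, 4).
Second set merges to [-19, -7), [-5, 1), [3, 7).
[-16, -13) ∩ B → [-16, -13).
[-11, -8) ∩ B → [-11, -8).
[-6, -1) ∩ B → [-5, -1).
[0, 4) ∩ B → [0, 1), [3, 4).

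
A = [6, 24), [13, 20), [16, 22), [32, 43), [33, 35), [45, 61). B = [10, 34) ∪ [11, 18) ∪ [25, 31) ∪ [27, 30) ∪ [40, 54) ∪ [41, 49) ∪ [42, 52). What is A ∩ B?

Merge the first list: [6, 24), [32, 43), [45, 61).
Merge the second list: [10, 34), [40, 54).
[6, 24) overlaps B on [10, 24).
[32, 43) overlaps B on [32, 34), [40, 43).
[45, 61) overlaps B on [45, 54).

[10, 24) ∪ [32, 34) ∪ [40, 43) ∪ [45, 54)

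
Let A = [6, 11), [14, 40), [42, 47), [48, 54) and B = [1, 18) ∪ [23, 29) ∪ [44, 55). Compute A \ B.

[18, 23) ∪ [29, 40) ∪ [42, 44)

[6, 11): fully covered by B → removed.
[14, 40) minus B → [18, 23), [29, 40).
[42, 47) minus B → [42, 44).
[48, 54): fully covered by B → removed.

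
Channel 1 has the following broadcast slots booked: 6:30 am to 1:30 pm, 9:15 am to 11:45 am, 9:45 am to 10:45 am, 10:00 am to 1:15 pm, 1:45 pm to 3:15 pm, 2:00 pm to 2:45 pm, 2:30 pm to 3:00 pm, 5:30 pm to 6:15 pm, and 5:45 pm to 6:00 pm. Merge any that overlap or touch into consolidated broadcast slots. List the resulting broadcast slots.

9:15 am–11:45 am overlaps/touches 6:30 am–1:30 pm → extend to 6:30 am–1:30 pm.
9:45 am–10:45 am overlaps/touches 6:30 am–1:30 pm → extend to 6:30 am–1:30 pm.
10:00 am–1:15 pm overlaps/touches 6:30 am–1:30 pm → extend to 6:30 am–1:30 pm.
1:45 pm–3:15 pm is disjoint → start new block.
2:00 pm–2:45 pm overlaps/touches 1:45 pm–3:15 pm → extend to 1:45 pm–3:15 pm.
2:30 pm–3:00 pm overlaps/touches 1:45 pm–3:15 pm → extend to 1:45 pm–3:15 pm.
5:30 pm–6:15 pm is disjoint → start new block.
5:45 pm–6:00 pm overlaps/touches 5:30 pm–6:15 pm → extend to 5:30 pm–6:15 pm.

6:30 am–1:30 pm, 1:45 pm–3:15 pm, 5:30 pm–6:15 pm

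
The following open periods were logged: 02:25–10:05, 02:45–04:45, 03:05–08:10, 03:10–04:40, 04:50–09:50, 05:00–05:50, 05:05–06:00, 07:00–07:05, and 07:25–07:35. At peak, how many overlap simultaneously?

5

Walk the sorted start/end points keeping a running depth.
The depth first hits 5 at 05:05.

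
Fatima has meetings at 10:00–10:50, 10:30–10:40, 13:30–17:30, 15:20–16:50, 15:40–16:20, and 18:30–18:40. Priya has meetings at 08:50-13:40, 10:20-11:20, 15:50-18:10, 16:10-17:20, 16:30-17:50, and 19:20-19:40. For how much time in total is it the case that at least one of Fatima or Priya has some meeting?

Merge the first list: 10:00–10:50, 13:30–17:30, 18:30–18:40.
Merge the second list: 08:50–13:40, 15:50–18:10, 19:20–19:40.
A ∪ B = 08:50–18:10, 18:30–18:40, 19:20–19:40.
Total: 9 h 20 min + 10 min + 20 min = 9 h 50 min.

9 h 50 min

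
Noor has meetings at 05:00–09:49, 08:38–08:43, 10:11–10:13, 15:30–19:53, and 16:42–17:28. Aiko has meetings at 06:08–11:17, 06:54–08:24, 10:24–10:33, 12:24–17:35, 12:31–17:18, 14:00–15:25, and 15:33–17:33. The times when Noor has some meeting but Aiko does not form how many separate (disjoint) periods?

First set merges to 05:00-09:49, 10:11-10:13, 15:30-19:53.
Second set merges to 06:08-11:17, 12:24-17:35.
A \ B = 05:00-06:08, 17:35-19:53.
That is 2 disjoint pieces.

2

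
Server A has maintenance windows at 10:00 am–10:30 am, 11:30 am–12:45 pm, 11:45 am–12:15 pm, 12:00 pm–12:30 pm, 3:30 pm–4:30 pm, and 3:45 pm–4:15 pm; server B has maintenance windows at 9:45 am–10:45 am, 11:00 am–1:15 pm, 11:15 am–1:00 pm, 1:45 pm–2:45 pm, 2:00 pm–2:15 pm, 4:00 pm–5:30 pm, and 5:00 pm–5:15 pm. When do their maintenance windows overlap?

First set merges to 10:00 am-10:30 am, 11:30 am-12:45 pm, 3:30 pm-4:30 pm.
Second set merges to 9:45 am-10:45 am, 11:00 am-1:15 pm, 1:45 pm-2:45 pm, 4:00 pm-5:30 pm.
10:00 am-10:30 am meets the second set on 10:00 am-10:30 am.
11:30 am-12:45 pm meets the second set on 11:30 am-12:45 pm.
3:30 pm-4:30 pm meets the second set on 4:00 pm-4:30 pm.

10:00 am-10:30 am, 11:30 am-12:45 pm, 4:00 pm-4:30 pm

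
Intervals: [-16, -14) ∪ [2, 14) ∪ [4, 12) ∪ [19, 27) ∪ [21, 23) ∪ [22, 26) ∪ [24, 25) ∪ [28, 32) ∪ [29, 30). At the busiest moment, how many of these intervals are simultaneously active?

Sweep endpoints in order; track running count of active intervals.
Peak of 3 reached at 22.

3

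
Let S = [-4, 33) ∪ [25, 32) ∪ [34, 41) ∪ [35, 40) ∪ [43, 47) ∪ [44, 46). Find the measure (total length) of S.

Merged: [-4, 33), [34, 41), [43, 47).
Lengths: 37 + 7 + 4 = 48.

48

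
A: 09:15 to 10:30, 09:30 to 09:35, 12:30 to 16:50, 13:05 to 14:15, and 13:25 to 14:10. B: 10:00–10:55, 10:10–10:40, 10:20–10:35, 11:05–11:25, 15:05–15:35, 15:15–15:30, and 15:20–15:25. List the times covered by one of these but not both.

First set merges to 09:15–10:30, 12:30–16:50.
Second set merges to 10:00–10:55, 11:05–11:25, 15:05–15:35.
Only in the first: 09:15–10:00, 12:30–15:05, 15:35–16:50.
Only in the second: 10:30–10:55, 11:05–11:25.
Together these are the periods covered by exactly one.

09:15–10:00, 10:30–10:55, 11:05–11:25, 12:30–15:05, 15:35–16:50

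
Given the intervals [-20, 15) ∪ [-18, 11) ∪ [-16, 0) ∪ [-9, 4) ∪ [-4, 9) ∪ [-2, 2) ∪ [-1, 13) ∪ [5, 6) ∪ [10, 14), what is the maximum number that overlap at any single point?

Walk the sorted start/end points keeping a running depth.
The depth first hits 7 at -1.

7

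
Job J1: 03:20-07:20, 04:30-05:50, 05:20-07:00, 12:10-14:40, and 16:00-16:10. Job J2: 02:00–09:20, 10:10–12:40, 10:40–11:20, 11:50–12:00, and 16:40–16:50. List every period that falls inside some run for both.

03:20–07:20, 12:10–12:40

First set merges to 03:20–07:20, 12:10–14:40, 16:00–16:10.
Second set merges to 02:00–09:20, 10:10–12:40, 16:40–16:50.
03:20–07:20 meets the second set on 03:20–07:20.
12:10–14:40 meets the second set on 12:10–12:40.
16:00–16:10: no overlap with the second set.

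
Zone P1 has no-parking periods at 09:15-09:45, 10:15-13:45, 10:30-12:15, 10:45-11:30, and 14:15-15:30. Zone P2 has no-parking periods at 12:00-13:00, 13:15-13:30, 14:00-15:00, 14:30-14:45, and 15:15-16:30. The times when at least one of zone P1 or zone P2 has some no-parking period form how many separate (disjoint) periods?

3

Merge the first list: 09:15–09:45, 10:15–13:45, 14:15–15:30.
Merge the second list: 12:00–13:00, 13:15–13:30, 14:00–15:00, 15:15–16:30.
A ∪ B = 09:15–09:45, 10:15–13:45, 14:00–16:30.
That is 3 disjoint pieces.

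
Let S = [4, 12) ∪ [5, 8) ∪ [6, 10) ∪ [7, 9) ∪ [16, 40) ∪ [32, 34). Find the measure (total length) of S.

32

Merged: [4, 12), [16, 40).
Lengths: 8 + 24 = 32.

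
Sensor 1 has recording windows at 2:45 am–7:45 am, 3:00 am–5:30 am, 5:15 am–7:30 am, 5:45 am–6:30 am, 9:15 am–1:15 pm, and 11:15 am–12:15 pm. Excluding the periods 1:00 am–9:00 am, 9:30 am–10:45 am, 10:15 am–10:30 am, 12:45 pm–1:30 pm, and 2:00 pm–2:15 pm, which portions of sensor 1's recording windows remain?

First set merges to 2:45 am-7:45 am, 9:15 am-1:15 pm.
Second set merges to 1:00 am-9:00 am, 9:30 am-10:45 am, 12:45 pm-1:30 pm, 2:00 pm-2:15 pm.
2:45 am-7:45 am: fully covered by B → removed.
9:15 am-1:15 pm minus B → 9:15 am-9:30 am, 10:45 am-12:45 pm.

9:15 am-9:30 am, 10:45 am-12:45 pm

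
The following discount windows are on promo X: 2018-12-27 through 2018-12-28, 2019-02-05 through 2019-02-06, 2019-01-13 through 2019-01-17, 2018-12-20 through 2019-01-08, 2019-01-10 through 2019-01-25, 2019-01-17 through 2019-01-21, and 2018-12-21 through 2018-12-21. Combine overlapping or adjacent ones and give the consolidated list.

2018-12-20 through 2019-01-08, 2019-01-10 through 2019-01-25, 2019-02-05 through 2019-02-06

Sort by start: 2018-12-20 through 2019-01-08, 2018-12-21 through 2018-12-21, 2018-12-27 through 2018-12-28, 2019-01-10 through 2019-01-25, 2019-01-13 through 2019-01-17, 2019-01-17 through 2019-01-21, 2019-02-05 through 2019-02-06.
2018-12-21 through 2018-12-21 overlaps/touches 2018-12-20 through 2019-01-08 → extend to 2018-12-20 through 2019-01-08.
2018-12-27 through 2018-12-28 overlaps/touches 2018-12-20 through 2019-01-08 → extend to 2018-12-20 through 2019-01-08.
2019-01-10 through 2019-01-25 is disjoint → start new block.
2019-01-13 through 2019-01-17 overlaps/touches 2019-01-10 through 2019-01-25 → extend to 2019-01-10 through 2019-01-25.
2019-01-17 through 2019-01-21 overlaps/touches 2019-01-10 through 2019-01-25 → extend to 2019-01-10 through 2019-01-25.
2019-02-05 through 2019-02-06 is disjoint → start new block.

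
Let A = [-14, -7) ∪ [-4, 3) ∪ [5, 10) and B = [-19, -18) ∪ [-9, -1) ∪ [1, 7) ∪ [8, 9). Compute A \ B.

[-14, -7) minus B → [-14, -9).
[-4, 3) minus B → [-1, 1).
[5, 10) minus B → [7, 8), [9, 10).

[-14, -9) ∪ [-1, 1) ∪ [7, 8) ∪ [9, 10)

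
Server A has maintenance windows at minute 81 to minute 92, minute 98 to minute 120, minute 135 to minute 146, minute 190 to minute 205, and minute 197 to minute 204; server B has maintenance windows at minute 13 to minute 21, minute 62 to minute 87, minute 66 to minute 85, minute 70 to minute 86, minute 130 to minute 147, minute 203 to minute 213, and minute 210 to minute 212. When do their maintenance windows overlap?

minute 81 to minute 87, minute 135 to minute 146, minute 203 to minute 205

Merge the first list: minute 81 to minute 92, minute 98 to minute 120, minute 135 to minute 146, minute 190 to minute 205.
Merge the second list: minute 13 to minute 21, minute 62 to minute 87, minute 130 to minute 147, minute 203 to minute 213.
minute 81 to minute 92 ∩ B → minute 81 to minute 87.
minute 98 to minute 120 meets no B interval.
minute 135 to minute 146 ∩ B → minute 135 to minute 146.
minute 190 to minute 205 ∩ B → minute 203 to minute 205.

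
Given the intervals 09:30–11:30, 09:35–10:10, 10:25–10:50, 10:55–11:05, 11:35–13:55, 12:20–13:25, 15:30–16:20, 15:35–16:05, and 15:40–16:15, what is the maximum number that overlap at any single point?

3

Walk the sorted start/end points keeping a running depth.
The depth first hits 3 at 15:40.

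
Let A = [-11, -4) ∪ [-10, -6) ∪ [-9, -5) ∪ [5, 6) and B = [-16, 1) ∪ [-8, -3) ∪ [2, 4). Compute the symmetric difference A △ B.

Merge the first list: [-11, -4), [5, 6).
Merge the second list: [-16, 1), [2, 4).
Only in the first: [5, 6).
Only in the second: [-16, -11), [-4, 1), [2, 4).
Together these are the periods covered by exactly one.

[-16, -11) ∪ [-4, 1) ∪ [2, 4) ∪ [5, 6)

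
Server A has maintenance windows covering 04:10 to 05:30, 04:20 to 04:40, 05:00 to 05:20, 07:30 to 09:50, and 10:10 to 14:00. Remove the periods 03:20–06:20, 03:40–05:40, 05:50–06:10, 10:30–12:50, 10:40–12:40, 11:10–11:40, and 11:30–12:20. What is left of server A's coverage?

Merge the first list: 04:10-05:30, 07:30-09:50, 10:10-14:00.
Merge the second list: 03:20-06:20, 10:30-12:50.
04:10-05:30: fully covered by B → removed.
07:30-09:50: no B overlap → unchanged.
10:10-14:00 minus B → 10:10-10:30, 12:50-14:00.

07:30-09:50, 10:10-10:30, 12:50-14:00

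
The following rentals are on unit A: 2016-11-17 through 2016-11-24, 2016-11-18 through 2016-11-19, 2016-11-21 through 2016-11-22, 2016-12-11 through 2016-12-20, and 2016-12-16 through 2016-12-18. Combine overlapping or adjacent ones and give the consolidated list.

2016-11-18 through 2016-11-19 overlaps/touches 2016-11-17 through 2016-11-24 → extend to 2016-11-17 through 2016-11-24.
2016-11-21 through 2016-11-22 overlaps/touches 2016-11-17 through 2016-11-24 → extend to 2016-11-17 through 2016-11-24.
2016-12-11 through 2016-12-20 is disjoint → start new block.
2016-12-16 through 2016-12-18 overlaps/touches 2016-12-11 through 2016-12-20 → extend to 2016-12-11 through 2016-12-20.

2016-11-17 through 2016-11-24, 2016-12-11 through 2016-12-20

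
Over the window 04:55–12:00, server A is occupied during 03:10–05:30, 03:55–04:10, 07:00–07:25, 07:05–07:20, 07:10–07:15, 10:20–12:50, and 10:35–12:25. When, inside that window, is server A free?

The merged coverage is 03:10-05:30, 07:00-07:25, 10:20-12:50.
Uncovered inside 04:55-12:00: 05:30-07:00, 07:25-10:20.

05:30-07:00, 07:25-10:20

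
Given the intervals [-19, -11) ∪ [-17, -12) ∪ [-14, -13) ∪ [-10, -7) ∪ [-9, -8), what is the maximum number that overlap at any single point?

3

Walk the sorted start/end points keeping a running depth.
The depth first hits 3 at -14.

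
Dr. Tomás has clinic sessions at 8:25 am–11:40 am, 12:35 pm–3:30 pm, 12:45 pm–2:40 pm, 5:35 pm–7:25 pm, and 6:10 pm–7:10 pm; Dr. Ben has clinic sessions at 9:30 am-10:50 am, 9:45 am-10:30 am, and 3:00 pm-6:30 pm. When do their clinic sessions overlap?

Merge the first list: 8:25 am–11:40 am, 12:35 pm–3:30 pm, 5:35 pm–7:25 pm.
Merge the second list: 9:30 am–10:50 am, 3:00 pm–6:30 pm.
8:25 am–11:40 am ∩ B → 9:30 am–10:50 am.
12:35 pm–3:30 pm ∩ B → 3:00 pm–3:30 pm.
5:35 pm–7:25 pm ∩ B → 5:35 pm–6:30 pm.

9:30 am–10:50 am, 3:00 pm–3:30 pm, 5:35 pm–6:30 pm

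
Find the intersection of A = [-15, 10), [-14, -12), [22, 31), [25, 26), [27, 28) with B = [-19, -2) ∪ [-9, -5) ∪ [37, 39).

[-15, -2)

Merge the first list: [-15, 10), [22, 31).
Merge the second list: [-19, -2), [37, 39).
[-15, 10) overlaps B on [-15, -2).
[22, 31) falls entirely outside B.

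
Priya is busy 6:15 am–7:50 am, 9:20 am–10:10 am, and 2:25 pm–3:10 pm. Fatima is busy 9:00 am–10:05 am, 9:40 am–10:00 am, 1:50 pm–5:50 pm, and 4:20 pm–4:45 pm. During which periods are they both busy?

9:20 am–10:05 am, 2:25 pm–3:10 pm

Merge the second list: 9:00 am–10:05 am, 1:50 pm–5:50 pm.
6:15 am–7:50 am: no overlap with the second set.
9:20 am–10:10 am meets the second set on 9:20 am–10:05 am.
2:25 pm–3:10 pm meets the second set on 2:25 pm–3:10 pm.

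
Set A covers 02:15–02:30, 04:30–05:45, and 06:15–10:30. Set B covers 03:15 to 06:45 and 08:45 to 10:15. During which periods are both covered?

02:15–02:30 meets no B interval.
04:30–05:45 ∩ B → 04:30–05:45.
06:15–10:30 ∩ B → 06:15–06:45, 08:45–10:15.

04:30–05:45, 06:15–06:45, 08:45–10:15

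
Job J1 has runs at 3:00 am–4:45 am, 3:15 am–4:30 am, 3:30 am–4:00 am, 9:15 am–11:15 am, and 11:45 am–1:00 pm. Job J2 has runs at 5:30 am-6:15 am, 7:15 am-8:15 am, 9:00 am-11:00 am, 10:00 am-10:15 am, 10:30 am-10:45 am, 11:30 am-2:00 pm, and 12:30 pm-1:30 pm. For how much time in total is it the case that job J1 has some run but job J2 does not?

2 h

A, merged: 3:00 am–4:45 am, 9:15 am–11:15 am, 11:45 am–1:00 pm.
B, merged: 5:30 am–6:15 am, 7:15 am–8:15 am, 9:00 am–11:00 am, 11:30 am–2:00 pm.
A \ B = 3:00 am–4:45 am, 11:00 am–11:15 am.
Total: 1 h 45 min + 15 min = 2 h.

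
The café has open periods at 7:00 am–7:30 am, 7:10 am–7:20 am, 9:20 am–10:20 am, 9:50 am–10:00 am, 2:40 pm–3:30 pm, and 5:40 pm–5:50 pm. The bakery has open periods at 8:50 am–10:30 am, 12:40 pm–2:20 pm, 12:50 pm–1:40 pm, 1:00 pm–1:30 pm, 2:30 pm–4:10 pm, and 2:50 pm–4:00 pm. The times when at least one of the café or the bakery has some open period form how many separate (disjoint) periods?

5

A, merged: 7:00 am–7:30 am, 9:20 am–10:20 am, 2:40 pm–3:30 pm, 5:40 pm–5:50 pm.
B, merged: 8:50 am–10:30 am, 12:40 pm–2:20 pm, 2:30 pm–4:10 pm.
A ∪ B = 7:00 am–7:30 am, 8:50 am–10:30 am, 12:40 pm–2:20 pm, 2:30 pm–4:10 pm, 5:40 pm–5:50 pm.
That is 5 disjoint pieces.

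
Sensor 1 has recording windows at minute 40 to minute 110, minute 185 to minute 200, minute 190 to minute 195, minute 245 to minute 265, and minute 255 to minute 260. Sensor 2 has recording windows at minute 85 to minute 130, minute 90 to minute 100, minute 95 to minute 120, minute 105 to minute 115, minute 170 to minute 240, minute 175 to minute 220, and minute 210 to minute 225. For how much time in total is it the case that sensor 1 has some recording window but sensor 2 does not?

A, merged: minute 40 to minute 110, minute 185 to minute 200, minute 245 to minute 265.
B, merged: minute 85 to minute 130, minute 170 to minute 240.
A \ B = minute 40 to minute 85, minute 245 to minute 265.
Total: 45 minutes + 20 minutes = 65 minutes.

65 minutes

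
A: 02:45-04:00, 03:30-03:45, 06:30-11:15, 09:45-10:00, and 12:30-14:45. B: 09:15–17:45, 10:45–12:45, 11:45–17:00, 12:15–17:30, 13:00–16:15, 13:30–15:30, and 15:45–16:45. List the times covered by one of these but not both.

02:45-04:00, 06:30-09:15, 11:15-12:30, 14:45-17:45

A, merged: 02:45-04:00, 06:30-11:15, 12:30-14:45.
B, merged: 09:15-17:45.
Only in the first: 02:45-04:00, 06:30-09:15.
Only in the second: 11:15-12:30, 14:45-17:45.
Together these are the periods covered by exactly one.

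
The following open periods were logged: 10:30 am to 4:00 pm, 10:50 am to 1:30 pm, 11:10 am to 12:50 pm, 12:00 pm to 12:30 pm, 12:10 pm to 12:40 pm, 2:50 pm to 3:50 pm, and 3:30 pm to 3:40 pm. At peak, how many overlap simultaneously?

Sweep endpoints in order; track running count of active intervals.
Peak of 5 reached at 12:10 pm.

5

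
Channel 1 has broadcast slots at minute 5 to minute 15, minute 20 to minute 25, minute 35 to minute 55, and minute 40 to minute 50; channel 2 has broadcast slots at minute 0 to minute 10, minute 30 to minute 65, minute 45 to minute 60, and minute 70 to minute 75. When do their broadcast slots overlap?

minute 5 to minute 10, minute 35 to minute 55

A, merged: minute 5 to minute 15, minute 20 to minute 25, minute 35 to minute 55.
B, merged: minute 0 to minute 10, minute 30 to minute 65, minute 70 to minute 75.
minute 5 to minute 15 meets the second set on minute 5 to minute 10.
minute 20 to minute 25: no overlap with the second set.
minute 35 to minute 55 meets the second set on minute 35 to minute 55.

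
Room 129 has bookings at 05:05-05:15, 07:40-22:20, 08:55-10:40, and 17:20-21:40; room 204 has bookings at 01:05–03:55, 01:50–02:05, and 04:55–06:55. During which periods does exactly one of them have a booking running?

01:05–03:55, 04:55–05:05, 05:15–06:55, 07:40–22:20

A, merged: 05:05–05:15, 07:40–22:20.
B, merged: 01:05–03:55, 04:55–06:55.
A but not B: 07:40–22:20.
B but not A: 01:05–03:55, 04:55–05:05, 05:15–06:55.
Combining gives A △ B.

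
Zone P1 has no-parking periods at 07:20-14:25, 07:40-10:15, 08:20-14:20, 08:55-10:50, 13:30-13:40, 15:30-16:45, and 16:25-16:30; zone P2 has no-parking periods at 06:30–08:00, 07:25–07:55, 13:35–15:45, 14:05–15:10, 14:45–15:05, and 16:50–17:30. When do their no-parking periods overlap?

A, merged: 07:20–14:25, 15:30–16:45.
B, merged: 06:30–08:00, 13:35–15:45, 16:50–17:30.
07:20–14:25 ∩ B → 07:20–08:00, 13:35–14:25.
15:30–16:45 ∩ B → 15:30–15:45.

07:20–08:00, 13:35–14:25, 15:30–15:45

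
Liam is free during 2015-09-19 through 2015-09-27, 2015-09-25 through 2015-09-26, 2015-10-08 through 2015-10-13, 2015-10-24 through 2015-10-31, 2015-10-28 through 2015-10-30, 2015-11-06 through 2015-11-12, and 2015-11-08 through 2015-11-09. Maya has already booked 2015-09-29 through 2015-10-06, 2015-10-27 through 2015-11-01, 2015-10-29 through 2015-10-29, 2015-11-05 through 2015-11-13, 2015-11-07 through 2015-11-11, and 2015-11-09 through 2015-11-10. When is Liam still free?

2015-09-19 through 2015-09-27, 2015-10-08 through 2015-10-13, 2015-10-24 through 2015-10-26

First set merges to 2015-09-19 through 2015-09-27, 2015-10-08 through 2015-10-13, 2015-10-24 through 2015-10-31, 2015-11-06 through 2015-11-12.
Second set merges to 2015-09-29 through 2015-10-06, 2015-10-27 through 2015-11-01, 2015-11-05 through 2015-11-13.
2015-09-19 through 2015-09-27: no B overlap → unchanged.
2015-10-08 through 2015-10-13: no B overlap → unchanged.
2015-10-24 through 2015-10-31 minus B → 2015-10-24 through 2015-10-26.
2015-11-06 through 2015-11-12: fully covered by B → removed.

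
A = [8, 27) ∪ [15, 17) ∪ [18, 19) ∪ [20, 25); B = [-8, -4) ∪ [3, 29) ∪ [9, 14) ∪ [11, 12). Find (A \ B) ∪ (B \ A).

[-8, -4) ∪ [3, 8) ∪ [27, 29)

Merge the first list: [8, 27).
Merge the second list: [-8, -4), [3, 29).
A but not B: none.
B but not A: [-8, -4), [3, 8), [27, 29).
Combining gives A △ B.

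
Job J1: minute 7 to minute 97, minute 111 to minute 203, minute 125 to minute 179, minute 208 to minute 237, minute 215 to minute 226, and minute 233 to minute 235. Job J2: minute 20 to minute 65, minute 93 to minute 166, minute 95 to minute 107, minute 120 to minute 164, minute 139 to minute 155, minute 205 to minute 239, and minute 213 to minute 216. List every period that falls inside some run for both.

minute 20 to minute 65, minute 93 to minute 97, minute 111 to minute 166, minute 208 to minute 237

First set merges to minute 7 to minute 97, minute 111 to minute 203, minute 208 to minute 237.
Second set merges to minute 20 to minute 65, minute 93 to minute 166, minute 205 to minute 239.
minute 7 to minute 97 overlaps B on minute 20 to minute 65, minute 93 to minute 97.
minute 111 to minute 203 overlaps B on minute 111 to minute 166.
minute 208 to minute 237 overlaps B on minute 208 to minute 237.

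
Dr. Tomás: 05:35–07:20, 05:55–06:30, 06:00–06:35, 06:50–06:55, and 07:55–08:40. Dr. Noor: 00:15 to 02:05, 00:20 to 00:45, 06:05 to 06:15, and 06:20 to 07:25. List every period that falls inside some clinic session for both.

First set merges to 05:35-07:20, 07:55-08:40.
Second set merges to 00:15-02:05, 06:05-06:15, 06:20-07:25.
05:35-07:20 meets the second set on 06:05-06:15, 06:20-07:20.
07:55-08:40: no overlap with the second set.

06:05-06:15, 06:20-07:20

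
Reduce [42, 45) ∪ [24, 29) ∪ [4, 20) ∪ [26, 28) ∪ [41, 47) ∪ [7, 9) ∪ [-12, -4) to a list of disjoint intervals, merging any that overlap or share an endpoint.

Sort by start: [-12, -4), [4, 20), [7, 9), [24, 29), [26, 28), [41, 47), [42, 45).
[4, 20) is disjoint → start new block.
[7, 9) overlaps/touches [4, 20) → extend to [4, 20).
[24, 29) is disjoint → start new block.
[26, 28) overlaps/touches [24, 29) → extend to [24, 29).
[41, 47) is disjoint → start new block.
[42, 45) overlaps/touches [41, 47) → extend to [41, 47).

[-12, -4) ∪ [4, 20) ∪ [24, 29) ∪ [41, 47)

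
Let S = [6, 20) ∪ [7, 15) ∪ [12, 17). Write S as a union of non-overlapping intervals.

[6, 20)

[7, 15) overlaps/touches [6, 20) → extend to [6, 20).
[12, 17) overlaps/touches [6, 20) → extend to [6, 20).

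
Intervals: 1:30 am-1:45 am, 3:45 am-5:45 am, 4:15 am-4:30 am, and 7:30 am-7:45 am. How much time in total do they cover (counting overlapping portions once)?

2 h 30 min

Merged: 1:30 am–1:45 am, 3:45 am–5:45 am, 7:30 am–7:45 am.
Lengths: 15 min + 2 h + 15 min = 2 h 30 min.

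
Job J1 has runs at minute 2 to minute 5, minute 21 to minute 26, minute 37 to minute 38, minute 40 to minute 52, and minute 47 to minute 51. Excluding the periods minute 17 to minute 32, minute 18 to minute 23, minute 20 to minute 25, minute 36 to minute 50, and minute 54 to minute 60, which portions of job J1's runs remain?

minute 2 to minute 5, minute 50 to minute 52

A, merged: minute 2 to minute 5, minute 21 to minute 26, minute 37 to minute 38, minute 40 to minute 52.
B, merged: minute 17 to minute 32, minute 36 to minute 50, minute 54 to minute 60.
minute 2 to minute 5: nothing removed.
minute 21 to minute 26: entirely removed.
minute 37 to minute 38: entirely removed.
minute 40 to minute 52 \ B = minute 50 to minute 52.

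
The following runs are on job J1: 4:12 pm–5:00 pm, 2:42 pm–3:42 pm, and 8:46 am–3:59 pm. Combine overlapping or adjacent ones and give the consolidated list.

8:46 am–3:59 pm, 4:12 pm–5:00 pm

Sort by start: 8:46 am–3:59 pm, 2:42 pm–3:42 pm, 4:12 pm–5:00 pm.
2:42 pm–3:42 pm overlaps/touches 8:46 am–3:59 pm → extend to 8:46 am–3:59 pm.
4:12 pm–5:00 pm is disjoint → start new block.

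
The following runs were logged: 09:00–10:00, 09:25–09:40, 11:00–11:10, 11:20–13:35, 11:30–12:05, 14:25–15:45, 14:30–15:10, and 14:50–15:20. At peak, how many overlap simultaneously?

Sweep endpoints in order; track running count of active intervals.
Peak of 3 reached at 14:50.

3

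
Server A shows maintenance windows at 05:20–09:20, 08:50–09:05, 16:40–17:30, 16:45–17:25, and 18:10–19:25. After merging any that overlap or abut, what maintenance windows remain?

08:50–09:05 overlaps/touches 05:20–09:20 → extend to 05:20–09:20.
16:40–17:30 is disjoint → start new block.
16:45–17:25 overlaps/touches 16:40–17:30 → extend to 16:40–17:30.
18:10–19:25 is disjoint → start new block.

05:20–09:20, 16:40–17:30, 18:10–19:25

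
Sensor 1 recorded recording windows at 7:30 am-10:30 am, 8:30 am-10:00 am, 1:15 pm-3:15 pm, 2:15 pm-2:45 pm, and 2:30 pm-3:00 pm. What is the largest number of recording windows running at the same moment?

3

Sweep endpoints in order; track running count of active intervals.
Peak of 3 reached at 2:30 pm.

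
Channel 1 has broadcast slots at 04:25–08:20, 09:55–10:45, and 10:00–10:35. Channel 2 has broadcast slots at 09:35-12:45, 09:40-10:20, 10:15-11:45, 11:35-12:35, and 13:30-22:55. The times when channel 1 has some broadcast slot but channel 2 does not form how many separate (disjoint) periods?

Merge the first list: 04:25–08:20, 09:55–10:45.
Merge the second list: 09:35–12:45, 13:30–22:55.
A \ B = 04:25–08:20.
That is 1 disjoint piece.

1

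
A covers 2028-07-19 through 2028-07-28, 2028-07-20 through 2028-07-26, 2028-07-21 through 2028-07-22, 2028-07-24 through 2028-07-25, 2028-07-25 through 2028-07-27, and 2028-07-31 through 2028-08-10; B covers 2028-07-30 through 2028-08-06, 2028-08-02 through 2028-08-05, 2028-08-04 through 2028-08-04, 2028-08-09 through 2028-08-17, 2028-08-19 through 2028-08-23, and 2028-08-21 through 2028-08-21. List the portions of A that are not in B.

2028-07-19 through 2028-07-28, 2028-08-07 through 2028-08-08

First set merges to 2028-07-19 through 2028-07-28, 2028-07-31 through 2028-08-10.
Second set merges to 2028-07-30 through 2028-08-06, 2028-08-09 through 2028-08-17, 2028-08-19 through 2028-08-23.
2028-07-19 through 2028-07-28: nothing removed.
2028-07-31 through 2028-08-10 \ B = 2028-08-07 through 2028-08-08.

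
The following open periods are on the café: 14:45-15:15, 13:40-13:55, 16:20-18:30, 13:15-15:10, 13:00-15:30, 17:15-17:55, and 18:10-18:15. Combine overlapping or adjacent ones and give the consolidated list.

Sort by start: 13:00-15:30, 13:15-15:10, 13:40-13:55, 14:45-15:15, 16:20-18:30, 17:15-17:55, 18:10-18:15.
13:15-15:10 overlaps/touches 13:00-15:30 → extend to 13:00-15:30.
13:40-13:55 overlaps/touches 13:00-15:30 → extend to 13:00-15:30.
14:45-15:15 overlaps/touches 13:00-15:30 → extend to 13:00-15:30.
16:20-18:30 is disjoint → start new block.
17:15-17:55 overlaps/touches 16:20-18:30 → extend to 16:20-18:30.
18:10-18:15 overlaps/touches 16:20-18:30 → extend to 16:20-18:30.

13:00-15:30, 16:20-18:30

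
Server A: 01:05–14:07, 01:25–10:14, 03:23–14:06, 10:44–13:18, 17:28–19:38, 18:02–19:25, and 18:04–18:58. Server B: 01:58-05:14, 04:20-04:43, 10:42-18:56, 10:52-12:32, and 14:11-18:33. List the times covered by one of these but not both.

First set merges to 01:05-14:07, 17:28-19:38.
Second set merges to 01:58-05:14, 10:42-18:56.
A \ B = 01:05-01:58, 05:14-10:42, 18:56-19:38.
B \ A = 14:07-17:28.
Union of the two gives the symmetric difference.

01:05-01:58, 05:14-10:42, 14:07-17:28, 18:56-19:38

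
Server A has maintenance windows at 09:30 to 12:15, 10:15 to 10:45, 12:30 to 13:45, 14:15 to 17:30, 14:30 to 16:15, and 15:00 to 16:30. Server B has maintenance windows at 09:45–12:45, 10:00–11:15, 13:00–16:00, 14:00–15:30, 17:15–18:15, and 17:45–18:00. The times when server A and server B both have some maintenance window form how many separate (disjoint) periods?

5

A, merged: 09:30–12:15, 12:30–13:45, 14:15–17:30.
B, merged: 09:45–12:45, 13:00–16:00, 17:15–18:15.
A ∩ B = 09:45–12:15, 12:30–12:45, 13:00–13:45, 14:15–16:00, 17:15–17:30.
That is 5 disjoint pieces.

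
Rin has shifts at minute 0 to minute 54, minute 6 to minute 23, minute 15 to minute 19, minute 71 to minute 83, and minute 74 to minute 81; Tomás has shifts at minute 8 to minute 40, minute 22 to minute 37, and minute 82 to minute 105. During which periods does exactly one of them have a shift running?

A, merged: minute 0 to minute 54, minute 71 to minute 83.
B, merged: minute 8 to minute 40, minute 82 to minute 105.
A but not B: minute 0 to minute 8, minute 40 to minute 54, minute 71 to minute 82.
B but not A: minute 83 to minute 105.
Combining gives A △ B.

minute 0 to minute 8, minute 40 to minute 54, minute 71 to minute 82, minute 83 to minute 105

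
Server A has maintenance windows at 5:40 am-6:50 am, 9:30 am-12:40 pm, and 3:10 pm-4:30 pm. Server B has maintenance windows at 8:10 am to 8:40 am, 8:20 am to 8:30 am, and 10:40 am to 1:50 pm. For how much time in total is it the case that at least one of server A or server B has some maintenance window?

B, merged: 8:10 am–8:40 am, 10:40 am–1:50 pm.
A ∪ B = 5:40 am–6:50 am, 8:10 am–8:40 am, 9:30 am–1:50 pm, 3:10 pm–4:30 pm.
Total: 1 h 10 min + 30 min + 4 h 20 min + 1 h 20 min = 7 h 20 min.

7 h 20 min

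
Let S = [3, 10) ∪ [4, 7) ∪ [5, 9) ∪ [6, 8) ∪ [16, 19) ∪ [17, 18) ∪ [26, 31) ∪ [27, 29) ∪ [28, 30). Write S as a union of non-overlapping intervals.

[3, 10) ∪ [16, 19) ∪ [26, 31)

[4, 7) overlaps/touches [3, 10) → extend to [3, 10).
[5, 9) overlaps/touches [3, 10) → extend to [3, 10).
[6, 8) overlaps/touches [3, 10) → extend to [3, 10).
[16, 19) is disjoint → start new block.
[17, 18) overlaps/touches [16, 19) → extend to [16, 19).
[26, 31) is disjoint → start new block.
[27, 29) overlaps/touches [26, 31) → extend to [26, 31).
[28, 30) overlaps/touches [26, 31) → extend to [26, 31).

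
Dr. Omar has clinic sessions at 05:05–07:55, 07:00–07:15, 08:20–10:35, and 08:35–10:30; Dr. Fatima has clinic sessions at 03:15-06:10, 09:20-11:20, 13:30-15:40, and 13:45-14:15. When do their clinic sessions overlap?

Merge the first list: 05:05–07:55, 08:20–10:35.
Merge the second list: 03:15–06:10, 09:20–11:20, 13:30–15:40.
05:05–07:55 ∩ B → 05:05–06:10.
08:20–10:35 ∩ B → 09:20–10:35.

05:05–06:10, 09:20–10:35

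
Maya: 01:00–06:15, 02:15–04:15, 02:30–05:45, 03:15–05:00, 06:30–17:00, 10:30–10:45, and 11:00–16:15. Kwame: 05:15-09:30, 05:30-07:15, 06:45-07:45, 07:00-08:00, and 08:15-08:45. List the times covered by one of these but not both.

Merge the first list: 01:00–06:15, 06:30–17:00.
Merge the second list: 05:15–09:30.
A but not B: 01:00–05:15, 09:30–17:00.
B but not A: 06:15–06:30.
Combining gives A △ B.

01:00–05:15, 06:15–06:30, 09:30–17:00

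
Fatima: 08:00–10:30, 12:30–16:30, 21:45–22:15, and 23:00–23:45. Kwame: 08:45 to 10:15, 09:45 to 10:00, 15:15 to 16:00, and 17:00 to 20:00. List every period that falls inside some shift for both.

B, merged: 08:45-10:15, 15:15-16:00, 17:00-20:00.
08:00-10:30 ∩ B → 08:45-10:15.
12:30-16:30 ∩ B → 15:15-16:00.
21:45-22:15 meets no B interval.
23:00-23:45 meets no B interval.

08:45-10:15, 15:15-16:00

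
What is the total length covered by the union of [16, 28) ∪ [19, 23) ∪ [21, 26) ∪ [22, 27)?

Merged: [16, 28).
Length: 12.

12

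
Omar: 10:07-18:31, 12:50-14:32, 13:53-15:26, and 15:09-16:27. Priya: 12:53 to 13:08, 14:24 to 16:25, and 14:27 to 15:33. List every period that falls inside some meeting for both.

Merge the first list: 10:07–18:31.
Merge the second list: 12:53–13:08, 14:24–16:25.
10:07–18:31 ∩ B → 12:53–13:08, 14:24–16:25.

12:53–13:08, 14:24–16:25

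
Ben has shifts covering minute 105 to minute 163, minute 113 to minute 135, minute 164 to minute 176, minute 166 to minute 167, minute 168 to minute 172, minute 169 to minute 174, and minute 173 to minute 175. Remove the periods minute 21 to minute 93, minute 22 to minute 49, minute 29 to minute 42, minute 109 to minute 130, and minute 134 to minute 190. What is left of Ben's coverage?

minute 105 to minute 109, minute 130 to minute 134

First set merges to minute 105 to minute 163, minute 164 to minute 176.
Second set merges to minute 21 to minute 93, minute 109 to minute 130, minute 134 to minute 190.
minute 105 to minute 163 \ B = minute 105 to minute 109, minute 130 to minute 134.
minute 164 to minute 176: entirely removed.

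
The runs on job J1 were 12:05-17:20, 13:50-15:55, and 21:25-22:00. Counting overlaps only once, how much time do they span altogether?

Merged: 12:05–17:20, 21:25–22:00.
Lengths: 5 h 15 min + 35 min = 5 h 50 min.

5 h 50 min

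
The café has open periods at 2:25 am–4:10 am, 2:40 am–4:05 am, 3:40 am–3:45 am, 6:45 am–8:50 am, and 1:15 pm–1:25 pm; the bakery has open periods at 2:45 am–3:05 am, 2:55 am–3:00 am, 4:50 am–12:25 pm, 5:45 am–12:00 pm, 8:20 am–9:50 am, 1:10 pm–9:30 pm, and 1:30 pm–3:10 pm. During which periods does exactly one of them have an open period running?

2:25 am–2:45 am, 3:05 am–4:10 am, 4:50 am–6:45 am, 8:50 am–12:25 pm, 1:10 pm–1:15 pm, 1:25 pm–9:30 pm

Merge the first list: 2:25 am–4:10 am, 6:45 am–8:50 am, 1:15 pm–1:25 pm.
Merge the second list: 2:45 am–3:05 am, 4:50 am–12:25 pm, 1:10 pm–9:30 pm.
A \ B = 2:25 am–2:45 am, 3:05 am–4:10 am.
B \ A = 4:50 am–6:45 am, 8:50 am–12:25 pm, 1:10 pm–1:15 pm, 1:25 pm–9:30 pm.
Union of the two gives the symmetric difference.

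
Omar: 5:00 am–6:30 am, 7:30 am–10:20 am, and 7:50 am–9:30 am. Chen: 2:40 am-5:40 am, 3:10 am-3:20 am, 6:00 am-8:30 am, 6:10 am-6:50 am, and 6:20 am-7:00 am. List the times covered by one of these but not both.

2:40 am-5:00 am, 5:40 am-6:00 am, 6:30 am-7:30 am, 8:30 am-10:20 am

Merge the first list: 5:00 am-6:30 am, 7:30 am-10:20 am.
Merge the second list: 2:40 am-5:40 am, 6:00 am-8:30 am.
Only in the first: 5:40 am-6:00 am, 8:30 am-10:20 am.
Only in the second: 2:40 am-5:00 am, 6:30 am-7:30 am.
Together these are the periods covered by exactly one.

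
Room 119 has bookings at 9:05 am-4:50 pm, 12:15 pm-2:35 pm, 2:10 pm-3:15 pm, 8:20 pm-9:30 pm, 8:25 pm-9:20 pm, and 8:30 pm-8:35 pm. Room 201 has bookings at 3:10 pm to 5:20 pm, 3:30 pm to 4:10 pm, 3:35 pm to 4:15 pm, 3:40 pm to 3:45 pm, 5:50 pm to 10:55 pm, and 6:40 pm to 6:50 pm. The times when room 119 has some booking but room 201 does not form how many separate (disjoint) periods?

1

First set merges to 9:05 am-4:50 pm, 8:20 pm-9:30 pm.
Second set merges to 3:10 pm-5:20 pm, 5:50 pm-10:55 pm.
A \ B = 9:05 am-3:10 pm.
That is 1 disjoint piece.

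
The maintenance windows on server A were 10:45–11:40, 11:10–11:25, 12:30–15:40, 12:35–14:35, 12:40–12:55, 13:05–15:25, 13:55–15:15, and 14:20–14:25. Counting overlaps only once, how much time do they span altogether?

Merged: 10:45-11:40, 12:30-15:40.
Lengths: 55 min + 3 h 10 min = 4 h 5 min.

4 h 5 min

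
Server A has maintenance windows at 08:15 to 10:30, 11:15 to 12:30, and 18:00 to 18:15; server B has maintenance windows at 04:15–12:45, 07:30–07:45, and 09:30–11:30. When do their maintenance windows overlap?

08:15-10:30, 11:15-12:30

Merge the second list: 04:15-12:45.
08:15-10:30 meets the second set on 08:15-10:30.
11:15-12:30 meets the second set on 11:15-12:30.
18:00-18:15: no overlap with the second set.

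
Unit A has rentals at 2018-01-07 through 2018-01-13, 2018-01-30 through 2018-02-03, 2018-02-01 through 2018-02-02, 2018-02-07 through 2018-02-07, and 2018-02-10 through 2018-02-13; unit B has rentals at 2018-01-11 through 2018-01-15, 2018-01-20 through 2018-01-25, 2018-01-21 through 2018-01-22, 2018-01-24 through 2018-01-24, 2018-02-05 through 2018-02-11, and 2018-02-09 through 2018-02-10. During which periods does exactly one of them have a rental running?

2018-01-07 through 2018-01-10, 2018-01-14 through 2018-01-15, 2018-01-20 through 2018-01-25, 2018-01-30 through 2018-02-03, 2018-02-05 through 2018-02-06, 2018-02-08 through 2018-02-09, 2018-02-12 through 2018-02-13

A, merged: 2018-01-07 through 2018-01-13, 2018-01-30 through 2018-02-03, 2018-02-07 through 2018-02-07, 2018-02-10 through 2018-02-13.
B, merged: 2018-01-11 through 2018-01-15, 2018-01-20 through 2018-01-25, 2018-02-05 through 2018-02-11.
A but not B: 2018-01-07 through 2018-01-10, 2018-01-30 through 2018-02-03, 2018-02-12 through 2018-02-13.
B but not A: 2018-01-14 through 2018-01-15, 2018-01-20 through 2018-01-25, 2018-02-05 through 2018-02-06, 2018-02-08 through 2018-02-09.
Combining gives A △ B.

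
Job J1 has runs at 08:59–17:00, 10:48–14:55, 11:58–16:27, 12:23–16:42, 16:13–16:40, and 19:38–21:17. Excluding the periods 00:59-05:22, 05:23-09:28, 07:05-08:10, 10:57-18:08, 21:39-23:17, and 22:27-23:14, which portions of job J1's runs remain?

First set merges to 08:59–17:00, 19:38–21:17.
Second set merges to 00:59–05:22, 05:23–09:28, 10:57–18:08, 21:39–23:17.
08:59–17:00 \ B = 09:28–10:57.
19:38–21:17: nothing removed.

09:28–10:57, 19:38–21:17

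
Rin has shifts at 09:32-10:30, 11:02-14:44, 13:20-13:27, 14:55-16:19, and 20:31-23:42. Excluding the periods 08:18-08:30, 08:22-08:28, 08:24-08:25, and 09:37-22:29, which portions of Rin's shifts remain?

A, merged: 09:32–10:30, 11:02–14:44, 14:55–16:19, 20:31–23:42.
B, merged: 08:18–08:30, 09:37–22:29.
09:32–10:30 \ B = 09:32–09:37.
11:02–14:44: entirely removed.
14:55–16:19: entirely removed.
20:31–23:42 \ B = 22:29–23:42.

09:32–09:37, 22:29–23:42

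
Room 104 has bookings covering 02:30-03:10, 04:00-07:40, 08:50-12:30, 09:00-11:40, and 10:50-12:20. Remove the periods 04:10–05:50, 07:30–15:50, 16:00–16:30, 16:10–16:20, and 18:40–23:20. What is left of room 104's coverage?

02:30–03:10, 04:00–04:10, 05:50–07:30

First set merges to 02:30–03:10, 04:00–07:40, 08:50–12:30.
Second set merges to 04:10–05:50, 07:30–15:50, 16:00–16:30, 18:40–23:20.
02:30–03:10: nothing removed.
04:00–07:40 \ B = 04:00–04:10, 05:50–07:30.
08:50–12:30: entirely removed.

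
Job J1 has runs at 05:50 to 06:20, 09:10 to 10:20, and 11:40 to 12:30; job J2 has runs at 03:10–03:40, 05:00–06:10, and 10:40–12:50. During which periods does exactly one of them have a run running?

03:10-03:40, 05:00-05:50, 06:10-06:20, 09:10-10:20, 10:40-11:40, 12:30-12:50

Only in the first: 06:10-06:20, 09:10-10:20.
Only in the second: 03:10-03:40, 05:00-05:50, 10:40-11:40, 12:30-12:50.
Together these are the periods covered by exactly one.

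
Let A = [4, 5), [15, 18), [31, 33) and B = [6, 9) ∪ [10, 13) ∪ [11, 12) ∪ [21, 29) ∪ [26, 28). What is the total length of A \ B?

Second set merges to [6, 9), [10, 13), [21, 29).
A \ B = [4, 5), [15, 18), [31, 33).
Total: 1 + 3 + 2 = 6.

6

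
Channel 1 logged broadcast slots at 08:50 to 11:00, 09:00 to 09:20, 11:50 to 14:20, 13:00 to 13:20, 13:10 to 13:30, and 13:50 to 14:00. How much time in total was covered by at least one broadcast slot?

Merged: 08:50–11:00, 11:50–14:20.
Lengths: 2 h 10 min + 2 h 30 min = 4 h 40 min.

4 h 40 min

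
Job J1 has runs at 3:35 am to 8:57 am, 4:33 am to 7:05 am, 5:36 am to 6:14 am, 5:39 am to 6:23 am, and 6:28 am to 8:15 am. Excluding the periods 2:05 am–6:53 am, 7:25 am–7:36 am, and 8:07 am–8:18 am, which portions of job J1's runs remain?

6:53 am–7:25 am, 7:36 am–8:07 am, 8:18 am–8:57 am

Merge the first list: 3:35 am–8:57 am.
3:35 am–8:57 am minus B → 6:53 am–7:25 am, 7:36 am–8:07 am, 8:18 am–8:57 am.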